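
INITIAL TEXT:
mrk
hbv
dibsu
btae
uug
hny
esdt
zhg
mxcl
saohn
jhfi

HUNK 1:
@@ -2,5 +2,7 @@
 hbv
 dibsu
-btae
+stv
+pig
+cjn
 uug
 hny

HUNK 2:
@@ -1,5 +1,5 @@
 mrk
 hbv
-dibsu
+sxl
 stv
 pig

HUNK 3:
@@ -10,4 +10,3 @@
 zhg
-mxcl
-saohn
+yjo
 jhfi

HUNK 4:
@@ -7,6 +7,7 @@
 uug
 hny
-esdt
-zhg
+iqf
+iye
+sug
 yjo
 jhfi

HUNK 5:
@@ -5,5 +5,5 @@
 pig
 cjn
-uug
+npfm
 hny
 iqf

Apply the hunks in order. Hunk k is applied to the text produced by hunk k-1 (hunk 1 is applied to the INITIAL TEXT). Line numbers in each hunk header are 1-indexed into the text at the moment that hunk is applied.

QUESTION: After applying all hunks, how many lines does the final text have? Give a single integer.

Answer: 13

Derivation:
Hunk 1: at line 2 remove [btae] add [stv,pig,cjn] -> 13 lines: mrk hbv dibsu stv pig cjn uug hny esdt zhg mxcl saohn jhfi
Hunk 2: at line 1 remove [dibsu] add [sxl] -> 13 lines: mrk hbv sxl stv pig cjn uug hny esdt zhg mxcl saohn jhfi
Hunk 3: at line 10 remove [mxcl,saohn] add [yjo] -> 12 lines: mrk hbv sxl stv pig cjn uug hny esdt zhg yjo jhfi
Hunk 4: at line 7 remove [esdt,zhg] add [iqf,iye,sug] -> 13 lines: mrk hbv sxl stv pig cjn uug hny iqf iye sug yjo jhfi
Hunk 5: at line 5 remove [uug] add [npfm] -> 13 lines: mrk hbv sxl stv pig cjn npfm hny iqf iye sug yjo jhfi
Final line count: 13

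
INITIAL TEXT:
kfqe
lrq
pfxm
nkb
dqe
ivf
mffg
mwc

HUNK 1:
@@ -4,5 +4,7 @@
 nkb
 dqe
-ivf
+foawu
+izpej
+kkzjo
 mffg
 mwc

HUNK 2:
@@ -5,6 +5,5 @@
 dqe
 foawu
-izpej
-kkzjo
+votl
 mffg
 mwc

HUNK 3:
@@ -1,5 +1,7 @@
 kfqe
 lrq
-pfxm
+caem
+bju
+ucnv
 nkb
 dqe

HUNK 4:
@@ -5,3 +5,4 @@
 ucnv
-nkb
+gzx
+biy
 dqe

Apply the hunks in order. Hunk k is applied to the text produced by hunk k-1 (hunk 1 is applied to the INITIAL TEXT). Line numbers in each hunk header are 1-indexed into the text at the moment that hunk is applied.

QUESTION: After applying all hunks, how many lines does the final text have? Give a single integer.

Answer: 12

Derivation:
Hunk 1: at line 4 remove [ivf] add [foawu,izpej,kkzjo] -> 10 lines: kfqe lrq pfxm nkb dqe foawu izpej kkzjo mffg mwc
Hunk 2: at line 5 remove [izpej,kkzjo] add [votl] -> 9 lines: kfqe lrq pfxm nkb dqe foawu votl mffg mwc
Hunk 3: at line 1 remove [pfxm] add [caem,bju,ucnv] -> 11 lines: kfqe lrq caem bju ucnv nkb dqe foawu votl mffg mwc
Hunk 4: at line 5 remove [nkb] add [gzx,biy] -> 12 lines: kfqe lrq caem bju ucnv gzx biy dqe foawu votl mffg mwc
Final line count: 12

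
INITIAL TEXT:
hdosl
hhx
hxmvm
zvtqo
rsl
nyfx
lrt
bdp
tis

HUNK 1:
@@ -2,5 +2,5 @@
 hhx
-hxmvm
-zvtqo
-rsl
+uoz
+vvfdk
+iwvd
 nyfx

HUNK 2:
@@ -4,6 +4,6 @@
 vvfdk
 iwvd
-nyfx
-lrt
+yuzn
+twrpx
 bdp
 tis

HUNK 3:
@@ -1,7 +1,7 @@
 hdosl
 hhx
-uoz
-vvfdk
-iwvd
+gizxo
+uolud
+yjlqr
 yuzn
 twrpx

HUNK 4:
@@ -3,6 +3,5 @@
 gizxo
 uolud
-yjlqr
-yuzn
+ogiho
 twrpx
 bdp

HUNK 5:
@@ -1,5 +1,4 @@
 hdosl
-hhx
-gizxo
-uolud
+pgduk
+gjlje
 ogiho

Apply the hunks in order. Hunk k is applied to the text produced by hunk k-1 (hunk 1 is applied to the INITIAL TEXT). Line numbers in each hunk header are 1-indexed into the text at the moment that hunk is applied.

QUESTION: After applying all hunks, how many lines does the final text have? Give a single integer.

Hunk 1: at line 2 remove [hxmvm,zvtqo,rsl] add [uoz,vvfdk,iwvd] -> 9 lines: hdosl hhx uoz vvfdk iwvd nyfx lrt bdp tis
Hunk 2: at line 4 remove [nyfx,lrt] add [yuzn,twrpx] -> 9 lines: hdosl hhx uoz vvfdk iwvd yuzn twrpx bdp tis
Hunk 3: at line 1 remove [uoz,vvfdk,iwvd] add [gizxo,uolud,yjlqr] -> 9 lines: hdosl hhx gizxo uolud yjlqr yuzn twrpx bdp tis
Hunk 4: at line 3 remove [yjlqr,yuzn] add [ogiho] -> 8 lines: hdosl hhx gizxo uolud ogiho twrpx bdp tis
Hunk 5: at line 1 remove [hhx,gizxo,uolud] add [pgduk,gjlje] -> 7 lines: hdosl pgduk gjlje ogiho twrpx bdp tis
Final line count: 7

Answer: 7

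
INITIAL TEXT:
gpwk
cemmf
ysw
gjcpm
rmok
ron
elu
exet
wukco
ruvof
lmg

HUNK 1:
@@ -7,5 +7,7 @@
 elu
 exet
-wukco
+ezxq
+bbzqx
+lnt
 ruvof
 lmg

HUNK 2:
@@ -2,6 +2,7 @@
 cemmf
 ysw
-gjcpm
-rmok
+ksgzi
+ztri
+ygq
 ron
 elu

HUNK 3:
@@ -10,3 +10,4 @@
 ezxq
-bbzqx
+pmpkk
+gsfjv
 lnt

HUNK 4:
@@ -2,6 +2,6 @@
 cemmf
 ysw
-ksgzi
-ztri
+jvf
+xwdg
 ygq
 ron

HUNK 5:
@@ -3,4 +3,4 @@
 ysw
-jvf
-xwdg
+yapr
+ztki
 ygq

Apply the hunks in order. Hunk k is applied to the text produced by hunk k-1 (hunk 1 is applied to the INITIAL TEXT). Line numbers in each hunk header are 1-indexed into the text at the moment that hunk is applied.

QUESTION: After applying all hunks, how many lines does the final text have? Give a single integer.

Hunk 1: at line 7 remove [wukco] add [ezxq,bbzqx,lnt] -> 13 lines: gpwk cemmf ysw gjcpm rmok ron elu exet ezxq bbzqx lnt ruvof lmg
Hunk 2: at line 2 remove [gjcpm,rmok] add [ksgzi,ztri,ygq] -> 14 lines: gpwk cemmf ysw ksgzi ztri ygq ron elu exet ezxq bbzqx lnt ruvof lmg
Hunk 3: at line 10 remove [bbzqx] add [pmpkk,gsfjv] -> 15 lines: gpwk cemmf ysw ksgzi ztri ygq ron elu exet ezxq pmpkk gsfjv lnt ruvof lmg
Hunk 4: at line 2 remove [ksgzi,ztri] add [jvf,xwdg] -> 15 lines: gpwk cemmf ysw jvf xwdg ygq ron elu exet ezxq pmpkk gsfjv lnt ruvof lmg
Hunk 5: at line 3 remove [jvf,xwdg] add [yapr,ztki] -> 15 lines: gpwk cemmf ysw yapr ztki ygq ron elu exet ezxq pmpkk gsfjv lnt ruvof lmg
Final line count: 15

Answer: 15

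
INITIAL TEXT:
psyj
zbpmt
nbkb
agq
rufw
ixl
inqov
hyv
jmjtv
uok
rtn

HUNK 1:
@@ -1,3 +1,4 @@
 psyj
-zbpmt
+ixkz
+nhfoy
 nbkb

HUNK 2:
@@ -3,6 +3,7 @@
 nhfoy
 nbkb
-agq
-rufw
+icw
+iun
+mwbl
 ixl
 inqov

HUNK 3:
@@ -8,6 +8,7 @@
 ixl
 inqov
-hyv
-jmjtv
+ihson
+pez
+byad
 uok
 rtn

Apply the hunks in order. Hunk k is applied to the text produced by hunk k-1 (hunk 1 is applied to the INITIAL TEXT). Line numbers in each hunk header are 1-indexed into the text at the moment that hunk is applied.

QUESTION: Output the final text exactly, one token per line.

Hunk 1: at line 1 remove [zbpmt] add [ixkz,nhfoy] -> 12 lines: psyj ixkz nhfoy nbkb agq rufw ixl inqov hyv jmjtv uok rtn
Hunk 2: at line 3 remove [agq,rufw] add [icw,iun,mwbl] -> 13 lines: psyj ixkz nhfoy nbkb icw iun mwbl ixl inqov hyv jmjtv uok rtn
Hunk 3: at line 8 remove [hyv,jmjtv] add [ihson,pez,byad] -> 14 lines: psyj ixkz nhfoy nbkb icw iun mwbl ixl inqov ihson pez byad uok rtn

Answer: psyj
ixkz
nhfoy
nbkb
icw
iun
mwbl
ixl
inqov
ihson
pez
byad
uok
rtn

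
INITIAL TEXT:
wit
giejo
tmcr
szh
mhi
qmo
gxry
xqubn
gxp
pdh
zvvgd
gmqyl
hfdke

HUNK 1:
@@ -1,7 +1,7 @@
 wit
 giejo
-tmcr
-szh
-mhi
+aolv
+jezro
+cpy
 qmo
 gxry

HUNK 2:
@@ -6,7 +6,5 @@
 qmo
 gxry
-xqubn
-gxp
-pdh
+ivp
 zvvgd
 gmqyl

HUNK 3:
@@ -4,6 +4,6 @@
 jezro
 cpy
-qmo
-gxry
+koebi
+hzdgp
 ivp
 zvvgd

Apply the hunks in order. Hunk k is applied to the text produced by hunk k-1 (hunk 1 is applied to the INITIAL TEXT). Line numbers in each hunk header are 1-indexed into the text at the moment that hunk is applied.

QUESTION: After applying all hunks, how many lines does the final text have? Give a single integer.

Answer: 11

Derivation:
Hunk 1: at line 1 remove [tmcr,szh,mhi] add [aolv,jezro,cpy] -> 13 lines: wit giejo aolv jezro cpy qmo gxry xqubn gxp pdh zvvgd gmqyl hfdke
Hunk 2: at line 6 remove [xqubn,gxp,pdh] add [ivp] -> 11 lines: wit giejo aolv jezro cpy qmo gxry ivp zvvgd gmqyl hfdke
Hunk 3: at line 4 remove [qmo,gxry] add [koebi,hzdgp] -> 11 lines: wit giejo aolv jezro cpy koebi hzdgp ivp zvvgd gmqyl hfdke
Final line count: 11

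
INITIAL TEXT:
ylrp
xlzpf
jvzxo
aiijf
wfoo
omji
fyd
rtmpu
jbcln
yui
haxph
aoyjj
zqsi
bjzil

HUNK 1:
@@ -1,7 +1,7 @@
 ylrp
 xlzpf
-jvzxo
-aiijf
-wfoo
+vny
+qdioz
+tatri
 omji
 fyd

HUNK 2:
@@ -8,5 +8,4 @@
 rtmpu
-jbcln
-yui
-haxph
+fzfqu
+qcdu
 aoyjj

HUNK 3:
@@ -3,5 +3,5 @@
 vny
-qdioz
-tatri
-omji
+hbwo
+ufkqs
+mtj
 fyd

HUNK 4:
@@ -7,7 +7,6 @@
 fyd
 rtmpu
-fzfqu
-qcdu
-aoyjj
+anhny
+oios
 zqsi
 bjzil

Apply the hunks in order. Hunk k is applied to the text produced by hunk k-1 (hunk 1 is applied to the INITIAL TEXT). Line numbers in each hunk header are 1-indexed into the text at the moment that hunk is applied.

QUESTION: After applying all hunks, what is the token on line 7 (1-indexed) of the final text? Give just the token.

Answer: fyd

Derivation:
Hunk 1: at line 1 remove [jvzxo,aiijf,wfoo] add [vny,qdioz,tatri] -> 14 lines: ylrp xlzpf vny qdioz tatri omji fyd rtmpu jbcln yui haxph aoyjj zqsi bjzil
Hunk 2: at line 8 remove [jbcln,yui,haxph] add [fzfqu,qcdu] -> 13 lines: ylrp xlzpf vny qdioz tatri omji fyd rtmpu fzfqu qcdu aoyjj zqsi bjzil
Hunk 3: at line 3 remove [qdioz,tatri,omji] add [hbwo,ufkqs,mtj] -> 13 lines: ylrp xlzpf vny hbwo ufkqs mtj fyd rtmpu fzfqu qcdu aoyjj zqsi bjzil
Hunk 4: at line 7 remove [fzfqu,qcdu,aoyjj] add [anhny,oios] -> 12 lines: ylrp xlzpf vny hbwo ufkqs mtj fyd rtmpu anhny oios zqsi bjzil
Final line 7: fyd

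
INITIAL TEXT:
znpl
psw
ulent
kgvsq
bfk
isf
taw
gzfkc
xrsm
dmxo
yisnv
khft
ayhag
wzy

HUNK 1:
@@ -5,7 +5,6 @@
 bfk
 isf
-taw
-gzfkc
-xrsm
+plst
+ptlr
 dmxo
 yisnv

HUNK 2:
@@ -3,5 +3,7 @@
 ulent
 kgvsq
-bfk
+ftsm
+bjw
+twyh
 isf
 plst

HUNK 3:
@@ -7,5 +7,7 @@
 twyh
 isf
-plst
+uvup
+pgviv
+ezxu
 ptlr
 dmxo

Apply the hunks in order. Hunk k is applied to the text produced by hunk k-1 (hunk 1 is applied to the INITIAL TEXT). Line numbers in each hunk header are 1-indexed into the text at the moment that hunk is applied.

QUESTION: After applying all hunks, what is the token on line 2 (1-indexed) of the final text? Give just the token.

Answer: psw

Derivation:
Hunk 1: at line 5 remove [taw,gzfkc,xrsm] add [plst,ptlr] -> 13 lines: znpl psw ulent kgvsq bfk isf plst ptlr dmxo yisnv khft ayhag wzy
Hunk 2: at line 3 remove [bfk] add [ftsm,bjw,twyh] -> 15 lines: znpl psw ulent kgvsq ftsm bjw twyh isf plst ptlr dmxo yisnv khft ayhag wzy
Hunk 3: at line 7 remove [plst] add [uvup,pgviv,ezxu] -> 17 lines: znpl psw ulent kgvsq ftsm bjw twyh isf uvup pgviv ezxu ptlr dmxo yisnv khft ayhag wzy
Final line 2: psw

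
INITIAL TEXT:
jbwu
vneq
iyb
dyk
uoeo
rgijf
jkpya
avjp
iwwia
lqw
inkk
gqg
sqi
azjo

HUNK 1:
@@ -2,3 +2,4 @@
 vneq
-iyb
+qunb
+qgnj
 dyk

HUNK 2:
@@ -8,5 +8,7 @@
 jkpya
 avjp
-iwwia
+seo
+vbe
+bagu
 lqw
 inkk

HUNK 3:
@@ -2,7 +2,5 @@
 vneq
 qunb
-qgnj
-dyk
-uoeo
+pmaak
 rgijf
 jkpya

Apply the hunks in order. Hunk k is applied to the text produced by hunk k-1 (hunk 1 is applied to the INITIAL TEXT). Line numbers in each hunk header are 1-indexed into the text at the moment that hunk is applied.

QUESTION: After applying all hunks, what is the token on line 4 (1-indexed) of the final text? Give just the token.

Answer: pmaak

Derivation:
Hunk 1: at line 2 remove [iyb] add [qunb,qgnj] -> 15 lines: jbwu vneq qunb qgnj dyk uoeo rgijf jkpya avjp iwwia lqw inkk gqg sqi azjo
Hunk 2: at line 8 remove [iwwia] add [seo,vbe,bagu] -> 17 lines: jbwu vneq qunb qgnj dyk uoeo rgijf jkpya avjp seo vbe bagu lqw inkk gqg sqi azjo
Hunk 3: at line 2 remove [qgnj,dyk,uoeo] add [pmaak] -> 15 lines: jbwu vneq qunb pmaak rgijf jkpya avjp seo vbe bagu lqw inkk gqg sqi azjo
Final line 4: pmaak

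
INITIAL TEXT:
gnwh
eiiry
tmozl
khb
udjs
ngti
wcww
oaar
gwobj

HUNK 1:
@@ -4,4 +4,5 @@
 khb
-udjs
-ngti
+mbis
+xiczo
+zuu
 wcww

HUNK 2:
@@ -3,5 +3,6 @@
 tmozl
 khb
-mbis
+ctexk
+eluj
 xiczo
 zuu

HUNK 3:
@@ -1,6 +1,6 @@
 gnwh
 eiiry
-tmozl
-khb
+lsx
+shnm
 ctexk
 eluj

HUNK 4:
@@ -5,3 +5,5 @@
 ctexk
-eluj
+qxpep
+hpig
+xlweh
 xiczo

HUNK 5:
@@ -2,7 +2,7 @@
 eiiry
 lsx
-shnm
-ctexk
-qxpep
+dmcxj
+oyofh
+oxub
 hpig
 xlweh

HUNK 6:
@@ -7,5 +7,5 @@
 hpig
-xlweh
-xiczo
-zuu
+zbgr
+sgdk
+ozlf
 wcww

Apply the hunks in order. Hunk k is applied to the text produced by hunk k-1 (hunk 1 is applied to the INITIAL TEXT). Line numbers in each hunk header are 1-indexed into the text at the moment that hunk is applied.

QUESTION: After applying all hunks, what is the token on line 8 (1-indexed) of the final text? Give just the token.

Hunk 1: at line 4 remove [udjs,ngti] add [mbis,xiczo,zuu] -> 10 lines: gnwh eiiry tmozl khb mbis xiczo zuu wcww oaar gwobj
Hunk 2: at line 3 remove [mbis] add [ctexk,eluj] -> 11 lines: gnwh eiiry tmozl khb ctexk eluj xiczo zuu wcww oaar gwobj
Hunk 3: at line 1 remove [tmozl,khb] add [lsx,shnm] -> 11 lines: gnwh eiiry lsx shnm ctexk eluj xiczo zuu wcww oaar gwobj
Hunk 4: at line 5 remove [eluj] add [qxpep,hpig,xlweh] -> 13 lines: gnwh eiiry lsx shnm ctexk qxpep hpig xlweh xiczo zuu wcww oaar gwobj
Hunk 5: at line 2 remove [shnm,ctexk,qxpep] add [dmcxj,oyofh,oxub] -> 13 lines: gnwh eiiry lsx dmcxj oyofh oxub hpig xlweh xiczo zuu wcww oaar gwobj
Hunk 6: at line 7 remove [xlweh,xiczo,zuu] add [zbgr,sgdk,ozlf] -> 13 lines: gnwh eiiry lsx dmcxj oyofh oxub hpig zbgr sgdk ozlf wcww oaar gwobj
Final line 8: zbgr

Answer: zbgr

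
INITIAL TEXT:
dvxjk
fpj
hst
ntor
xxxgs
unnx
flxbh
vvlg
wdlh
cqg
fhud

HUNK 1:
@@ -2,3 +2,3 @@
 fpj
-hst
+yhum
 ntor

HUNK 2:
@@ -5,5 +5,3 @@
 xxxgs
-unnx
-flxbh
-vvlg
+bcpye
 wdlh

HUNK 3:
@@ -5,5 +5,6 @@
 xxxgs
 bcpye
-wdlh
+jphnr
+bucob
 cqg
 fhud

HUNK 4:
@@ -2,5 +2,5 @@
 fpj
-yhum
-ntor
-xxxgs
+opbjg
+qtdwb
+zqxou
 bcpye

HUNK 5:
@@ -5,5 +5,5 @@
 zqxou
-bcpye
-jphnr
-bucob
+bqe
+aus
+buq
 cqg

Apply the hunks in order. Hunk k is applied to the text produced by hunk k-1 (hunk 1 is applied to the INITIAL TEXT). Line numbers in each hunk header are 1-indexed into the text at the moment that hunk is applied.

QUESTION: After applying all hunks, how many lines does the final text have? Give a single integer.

Hunk 1: at line 2 remove [hst] add [yhum] -> 11 lines: dvxjk fpj yhum ntor xxxgs unnx flxbh vvlg wdlh cqg fhud
Hunk 2: at line 5 remove [unnx,flxbh,vvlg] add [bcpye] -> 9 lines: dvxjk fpj yhum ntor xxxgs bcpye wdlh cqg fhud
Hunk 3: at line 5 remove [wdlh] add [jphnr,bucob] -> 10 lines: dvxjk fpj yhum ntor xxxgs bcpye jphnr bucob cqg fhud
Hunk 4: at line 2 remove [yhum,ntor,xxxgs] add [opbjg,qtdwb,zqxou] -> 10 lines: dvxjk fpj opbjg qtdwb zqxou bcpye jphnr bucob cqg fhud
Hunk 5: at line 5 remove [bcpye,jphnr,bucob] add [bqe,aus,buq] -> 10 lines: dvxjk fpj opbjg qtdwb zqxou bqe aus buq cqg fhud
Final line count: 10

Answer: 10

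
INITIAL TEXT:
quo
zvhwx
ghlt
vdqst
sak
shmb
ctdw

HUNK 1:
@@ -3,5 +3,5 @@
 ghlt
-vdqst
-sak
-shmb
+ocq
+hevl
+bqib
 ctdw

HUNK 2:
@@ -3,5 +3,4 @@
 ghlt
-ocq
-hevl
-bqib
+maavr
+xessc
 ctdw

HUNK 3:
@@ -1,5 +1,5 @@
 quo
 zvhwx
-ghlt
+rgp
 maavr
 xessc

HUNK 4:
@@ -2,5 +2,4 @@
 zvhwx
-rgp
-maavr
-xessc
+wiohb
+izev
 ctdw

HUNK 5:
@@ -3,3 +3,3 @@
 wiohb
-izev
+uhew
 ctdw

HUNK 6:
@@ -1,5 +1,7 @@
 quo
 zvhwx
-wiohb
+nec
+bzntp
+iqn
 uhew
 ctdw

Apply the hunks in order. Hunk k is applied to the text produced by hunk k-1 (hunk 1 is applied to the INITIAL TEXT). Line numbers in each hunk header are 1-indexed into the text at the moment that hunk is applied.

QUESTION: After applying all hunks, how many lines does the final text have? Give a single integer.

Hunk 1: at line 3 remove [vdqst,sak,shmb] add [ocq,hevl,bqib] -> 7 lines: quo zvhwx ghlt ocq hevl bqib ctdw
Hunk 2: at line 3 remove [ocq,hevl,bqib] add [maavr,xessc] -> 6 lines: quo zvhwx ghlt maavr xessc ctdw
Hunk 3: at line 1 remove [ghlt] add [rgp] -> 6 lines: quo zvhwx rgp maavr xessc ctdw
Hunk 4: at line 2 remove [rgp,maavr,xessc] add [wiohb,izev] -> 5 lines: quo zvhwx wiohb izev ctdw
Hunk 5: at line 3 remove [izev] add [uhew] -> 5 lines: quo zvhwx wiohb uhew ctdw
Hunk 6: at line 1 remove [wiohb] add [nec,bzntp,iqn] -> 7 lines: quo zvhwx nec bzntp iqn uhew ctdw
Final line count: 7

Answer: 7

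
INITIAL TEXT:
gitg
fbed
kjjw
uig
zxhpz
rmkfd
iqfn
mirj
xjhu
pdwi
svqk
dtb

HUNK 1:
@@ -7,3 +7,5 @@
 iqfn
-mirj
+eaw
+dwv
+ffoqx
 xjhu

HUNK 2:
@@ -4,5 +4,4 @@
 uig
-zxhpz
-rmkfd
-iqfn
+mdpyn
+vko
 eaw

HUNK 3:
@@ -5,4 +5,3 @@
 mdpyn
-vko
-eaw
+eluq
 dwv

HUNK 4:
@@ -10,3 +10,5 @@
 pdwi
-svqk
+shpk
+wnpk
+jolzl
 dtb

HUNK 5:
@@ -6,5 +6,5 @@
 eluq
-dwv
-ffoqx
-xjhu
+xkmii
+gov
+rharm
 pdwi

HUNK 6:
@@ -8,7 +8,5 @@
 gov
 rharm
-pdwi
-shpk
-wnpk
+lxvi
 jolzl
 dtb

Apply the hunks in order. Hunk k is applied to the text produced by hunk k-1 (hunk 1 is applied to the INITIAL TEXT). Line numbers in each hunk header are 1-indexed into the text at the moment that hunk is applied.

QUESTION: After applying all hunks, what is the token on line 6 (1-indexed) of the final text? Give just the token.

Hunk 1: at line 7 remove [mirj] add [eaw,dwv,ffoqx] -> 14 lines: gitg fbed kjjw uig zxhpz rmkfd iqfn eaw dwv ffoqx xjhu pdwi svqk dtb
Hunk 2: at line 4 remove [zxhpz,rmkfd,iqfn] add [mdpyn,vko] -> 13 lines: gitg fbed kjjw uig mdpyn vko eaw dwv ffoqx xjhu pdwi svqk dtb
Hunk 3: at line 5 remove [vko,eaw] add [eluq] -> 12 lines: gitg fbed kjjw uig mdpyn eluq dwv ffoqx xjhu pdwi svqk dtb
Hunk 4: at line 10 remove [svqk] add [shpk,wnpk,jolzl] -> 14 lines: gitg fbed kjjw uig mdpyn eluq dwv ffoqx xjhu pdwi shpk wnpk jolzl dtb
Hunk 5: at line 6 remove [dwv,ffoqx,xjhu] add [xkmii,gov,rharm] -> 14 lines: gitg fbed kjjw uig mdpyn eluq xkmii gov rharm pdwi shpk wnpk jolzl dtb
Hunk 6: at line 8 remove [pdwi,shpk,wnpk] add [lxvi] -> 12 lines: gitg fbed kjjw uig mdpyn eluq xkmii gov rharm lxvi jolzl dtb
Final line 6: eluq

Answer: eluq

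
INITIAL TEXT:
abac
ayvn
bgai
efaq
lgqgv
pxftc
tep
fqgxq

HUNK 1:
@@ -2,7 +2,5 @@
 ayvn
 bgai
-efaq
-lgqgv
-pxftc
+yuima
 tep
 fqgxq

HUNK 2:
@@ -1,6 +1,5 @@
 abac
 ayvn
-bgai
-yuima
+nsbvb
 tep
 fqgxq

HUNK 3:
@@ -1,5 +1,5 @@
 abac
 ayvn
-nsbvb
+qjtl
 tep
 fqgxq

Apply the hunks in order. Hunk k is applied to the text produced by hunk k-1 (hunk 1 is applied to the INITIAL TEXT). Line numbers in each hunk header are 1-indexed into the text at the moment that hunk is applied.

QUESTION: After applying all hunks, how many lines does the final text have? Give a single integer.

Answer: 5

Derivation:
Hunk 1: at line 2 remove [efaq,lgqgv,pxftc] add [yuima] -> 6 lines: abac ayvn bgai yuima tep fqgxq
Hunk 2: at line 1 remove [bgai,yuima] add [nsbvb] -> 5 lines: abac ayvn nsbvb tep fqgxq
Hunk 3: at line 1 remove [nsbvb] add [qjtl] -> 5 lines: abac ayvn qjtl tep fqgxq
Final line count: 5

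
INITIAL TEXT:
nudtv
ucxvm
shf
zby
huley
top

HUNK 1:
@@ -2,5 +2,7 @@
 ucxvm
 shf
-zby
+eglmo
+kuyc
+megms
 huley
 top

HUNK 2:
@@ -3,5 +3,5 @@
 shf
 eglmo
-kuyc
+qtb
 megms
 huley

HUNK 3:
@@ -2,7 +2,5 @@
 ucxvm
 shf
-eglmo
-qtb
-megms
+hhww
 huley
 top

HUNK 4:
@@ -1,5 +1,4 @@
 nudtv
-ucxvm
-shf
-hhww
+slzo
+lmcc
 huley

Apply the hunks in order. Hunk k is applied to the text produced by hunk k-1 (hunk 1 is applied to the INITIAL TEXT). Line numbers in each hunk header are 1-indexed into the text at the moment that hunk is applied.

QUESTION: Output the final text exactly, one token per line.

Answer: nudtv
slzo
lmcc
huley
top

Derivation:
Hunk 1: at line 2 remove [zby] add [eglmo,kuyc,megms] -> 8 lines: nudtv ucxvm shf eglmo kuyc megms huley top
Hunk 2: at line 3 remove [kuyc] add [qtb] -> 8 lines: nudtv ucxvm shf eglmo qtb megms huley top
Hunk 3: at line 2 remove [eglmo,qtb,megms] add [hhww] -> 6 lines: nudtv ucxvm shf hhww huley top
Hunk 4: at line 1 remove [ucxvm,shf,hhww] add [slzo,lmcc] -> 5 lines: nudtv slzo lmcc huley top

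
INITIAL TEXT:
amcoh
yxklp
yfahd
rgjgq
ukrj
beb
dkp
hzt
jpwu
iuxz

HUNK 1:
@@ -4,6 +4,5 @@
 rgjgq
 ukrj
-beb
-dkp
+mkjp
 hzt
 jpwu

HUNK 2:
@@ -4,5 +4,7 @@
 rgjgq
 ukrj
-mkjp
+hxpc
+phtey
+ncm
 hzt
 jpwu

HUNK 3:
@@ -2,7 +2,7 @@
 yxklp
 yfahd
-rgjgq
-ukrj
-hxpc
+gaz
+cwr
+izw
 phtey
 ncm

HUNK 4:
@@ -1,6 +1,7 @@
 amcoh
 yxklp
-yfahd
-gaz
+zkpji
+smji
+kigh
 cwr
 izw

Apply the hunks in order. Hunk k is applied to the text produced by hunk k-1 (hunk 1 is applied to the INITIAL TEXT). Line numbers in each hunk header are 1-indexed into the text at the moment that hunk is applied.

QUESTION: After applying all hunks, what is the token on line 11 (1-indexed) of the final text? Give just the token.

Hunk 1: at line 4 remove [beb,dkp] add [mkjp] -> 9 lines: amcoh yxklp yfahd rgjgq ukrj mkjp hzt jpwu iuxz
Hunk 2: at line 4 remove [mkjp] add [hxpc,phtey,ncm] -> 11 lines: amcoh yxklp yfahd rgjgq ukrj hxpc phtey ncm hzt jpwu iuxz
Hunk 3: at line 2 remove [rgjgq,ukrj,hxpc] add [gaz,cwr,izw] -> 11 lines: amcoh yxklp yfahd gaz cwr izw phtey ncm hzt jpwu iuxz
Hunk 4: at line 1 remove [yfahd,gaz] add [zkpji,smji,kigh] -> 12 lines: amcoh yxklp zkpji smji kigh cwr izw phtey ncm hzt jpwu iuxz
Final line 11: jpwu

Answer: jpwu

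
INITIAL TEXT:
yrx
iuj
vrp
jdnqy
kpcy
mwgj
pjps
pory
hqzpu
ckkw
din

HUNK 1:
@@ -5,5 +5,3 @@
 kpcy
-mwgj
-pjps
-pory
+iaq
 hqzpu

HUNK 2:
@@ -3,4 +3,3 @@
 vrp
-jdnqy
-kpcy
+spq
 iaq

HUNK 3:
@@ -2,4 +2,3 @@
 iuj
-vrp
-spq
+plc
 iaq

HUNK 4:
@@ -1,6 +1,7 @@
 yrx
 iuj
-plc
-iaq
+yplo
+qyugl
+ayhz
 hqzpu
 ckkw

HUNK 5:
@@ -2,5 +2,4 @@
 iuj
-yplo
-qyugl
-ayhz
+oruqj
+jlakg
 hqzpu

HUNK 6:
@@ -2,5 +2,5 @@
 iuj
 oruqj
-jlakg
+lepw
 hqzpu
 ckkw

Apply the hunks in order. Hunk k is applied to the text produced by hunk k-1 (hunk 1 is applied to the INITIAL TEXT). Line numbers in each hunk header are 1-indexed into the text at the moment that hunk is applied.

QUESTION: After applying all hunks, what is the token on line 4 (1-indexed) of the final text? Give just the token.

Answer: lepw

Derivation:
Hunk 1: at line 5 remove [mwgj,pjps,pory] add [iaq] -> 9 lines: yrx iuj vrp jdnqy kpcy iaq hqzpu ckkw din
Hunk 2: at line 3 remove [jdnqy,kpcy] add [spq] -> 8 lines: yrx iuj vrp spq iaq hqzpu ckkw din
Hunk 3: at line 2 remove [vrp,spq] add [plc] -> 7 lines: yrx iuj plc iaq hqzpu ckkw din
Hunk 4: at line 1 remove [plc,iaq] add [yplo,qyugl,ayhz] -> 8 lines: yrx iuj yplo qyugl ayhz hqzpu ckkw din
Hunk 5: at line 2 remove [yplo,qyugl,ayhz] add [oruqj,jlakg] -> 7 lines: yrx iuj oruqj jlakg hqzpu ckkw din
Hunk 6: at line 2 remove [jlakg] add [lepw] -> 7 lines: yrx iuj oruqj lepw hqzpu ckkw din
Final line 4: lepw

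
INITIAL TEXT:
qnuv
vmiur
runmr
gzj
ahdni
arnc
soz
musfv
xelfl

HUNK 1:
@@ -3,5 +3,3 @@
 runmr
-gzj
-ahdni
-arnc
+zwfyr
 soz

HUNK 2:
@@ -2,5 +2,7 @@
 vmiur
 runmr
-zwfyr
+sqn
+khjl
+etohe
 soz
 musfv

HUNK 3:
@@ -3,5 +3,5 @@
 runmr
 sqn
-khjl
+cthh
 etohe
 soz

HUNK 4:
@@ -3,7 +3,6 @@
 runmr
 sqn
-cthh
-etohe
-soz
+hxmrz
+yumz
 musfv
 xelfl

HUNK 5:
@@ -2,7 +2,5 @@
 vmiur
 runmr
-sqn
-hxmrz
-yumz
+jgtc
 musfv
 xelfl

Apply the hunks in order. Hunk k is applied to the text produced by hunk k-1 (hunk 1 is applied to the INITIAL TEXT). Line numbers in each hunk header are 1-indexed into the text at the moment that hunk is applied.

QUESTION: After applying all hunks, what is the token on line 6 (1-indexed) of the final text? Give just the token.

Hunk 1: at line 3 remove [gzj,ahdni,arnc] add [zwfyr] -> 7 lines: qnuv vmiur runmr zwfyr soz musfv xelfl
Hunk 2: at line 2 remove [zwfyr] add [sqn,khjl,etohe] -> 9 lines: qnuv vmiur runmr sqn khjl etohe soz musfv xelfl
Hunk 3: at line 3 remove [khjl] add [cthh] -> 9 lines: qnuv vmiur runmr sqn cthh etohe soz musfv xelfl
Hunk 4: at line 3 remove [cthh,etohe,soz] add [hxmrz,yumz] -> 8 lines: qnuv vmiur runmr sqn hxmrz yumz musfv xelfl
Hunk 5: at line 2 remove [sqn,hxmrz,yumz] add [jgtc] -> 6 lines: qnuv vmiur runmr jgtc musfv xelfl
Final line 6: xelfl

Answer: xelfl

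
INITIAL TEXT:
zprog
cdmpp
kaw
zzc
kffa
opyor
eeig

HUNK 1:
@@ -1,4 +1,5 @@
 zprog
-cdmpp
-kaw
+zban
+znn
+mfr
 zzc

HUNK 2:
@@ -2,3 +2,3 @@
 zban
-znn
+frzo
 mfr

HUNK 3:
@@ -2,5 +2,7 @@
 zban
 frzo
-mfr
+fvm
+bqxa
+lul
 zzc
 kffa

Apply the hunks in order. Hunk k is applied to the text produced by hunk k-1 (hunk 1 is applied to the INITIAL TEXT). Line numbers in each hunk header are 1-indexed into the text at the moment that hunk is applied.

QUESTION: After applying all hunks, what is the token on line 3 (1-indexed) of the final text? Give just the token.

Hunk 1: at line 1 remove [cdmpp,kaw] add [zban,znn,mfr] -> 8 lines: zprog zban znn mfr zzc kffa opyor eeig
Hunk 2: at line 2 remove [znn] add [frzo] -> 8 lines: zprog zban frzo mfr zzc kffa opyor eeig
Hunk 3: at line 2 remove [mfr] add [fvm,bqxa,lul] -> 10 lines: zprog zban frzo fvm bqxa lul zzc kffa opyor eeig
Final line 3: frzo

Answer: frzo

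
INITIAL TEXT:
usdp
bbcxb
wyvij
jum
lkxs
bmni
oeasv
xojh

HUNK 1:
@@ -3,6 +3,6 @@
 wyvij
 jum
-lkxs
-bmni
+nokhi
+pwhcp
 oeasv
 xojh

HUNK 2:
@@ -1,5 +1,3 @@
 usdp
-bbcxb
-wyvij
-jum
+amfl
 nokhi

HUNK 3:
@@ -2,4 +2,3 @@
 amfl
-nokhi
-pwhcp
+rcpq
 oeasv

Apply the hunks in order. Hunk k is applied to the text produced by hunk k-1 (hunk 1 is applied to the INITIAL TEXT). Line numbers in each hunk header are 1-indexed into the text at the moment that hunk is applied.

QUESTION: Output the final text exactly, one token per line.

Hunk 1: at line 3 remove [lkxs,bmni] add [nokhi,pwhcp] -> 8 lines: usdp bbcxb wyvij jum nokhi pwhcp oeasv xojh
Hunk 2: at line 1 remove [bbcxb,wyvij,jum] add [amfl] -> 6 lines: usdp amfl nokhi pwhcp oeasv xojh
Hunk 3: at line 2 remove [nokhi,pwhcp] add [rcpq] -> 5 lines: usdp amfl rcpq oeasv xojh

Answer: usdp
amfl
rcpq
oeasv
xojh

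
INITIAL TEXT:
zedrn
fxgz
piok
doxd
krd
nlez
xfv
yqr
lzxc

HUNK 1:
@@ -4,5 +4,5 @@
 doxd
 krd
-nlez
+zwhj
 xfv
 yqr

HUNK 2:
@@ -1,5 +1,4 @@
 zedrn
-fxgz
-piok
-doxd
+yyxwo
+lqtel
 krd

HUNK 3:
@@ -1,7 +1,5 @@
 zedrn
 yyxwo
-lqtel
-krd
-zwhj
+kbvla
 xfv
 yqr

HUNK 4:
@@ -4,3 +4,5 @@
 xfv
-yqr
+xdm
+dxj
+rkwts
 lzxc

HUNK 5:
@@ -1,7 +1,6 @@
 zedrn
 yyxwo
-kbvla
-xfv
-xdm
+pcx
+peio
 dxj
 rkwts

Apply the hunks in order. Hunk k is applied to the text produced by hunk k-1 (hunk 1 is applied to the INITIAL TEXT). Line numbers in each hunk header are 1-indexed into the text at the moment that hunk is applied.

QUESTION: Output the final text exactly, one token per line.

Hunk 1: at line 4 remove [nlez] add [zwhj] -> 9 lines: zedrn fxgz piok doxd krd zwhj xfv yqr lzxc
Hunk 2: at line 1 remove [fxgz,piok,doxd] add [yyxwo,lqtel] -> 8 lines: zedrn yyxwo lqtel krd zwhj xfv yqr lzxc
Hunk 3: at line 1 remove [lqtel,krd,zwhj] add [kbvla] -> 6 lines: zedrn yyxwo kbvla xfv yqr lzxc
Hunk 4: at line 4 remove [yqr] add [xdm,dxj,rkwts] -> 8 lines: zedrn yyxwo kbvla xfv xdm dxj rkwts lzxc
Hunk 5: at line 1 remove [kbvla,xfv,xdm] add [pcx,peio] -> 7 lines: zedrn yyxwo pcx peio dxj rkwts lzxc

Answer: zedrn
yyxwo
pcx
peio
dxj
rkwts
lzxc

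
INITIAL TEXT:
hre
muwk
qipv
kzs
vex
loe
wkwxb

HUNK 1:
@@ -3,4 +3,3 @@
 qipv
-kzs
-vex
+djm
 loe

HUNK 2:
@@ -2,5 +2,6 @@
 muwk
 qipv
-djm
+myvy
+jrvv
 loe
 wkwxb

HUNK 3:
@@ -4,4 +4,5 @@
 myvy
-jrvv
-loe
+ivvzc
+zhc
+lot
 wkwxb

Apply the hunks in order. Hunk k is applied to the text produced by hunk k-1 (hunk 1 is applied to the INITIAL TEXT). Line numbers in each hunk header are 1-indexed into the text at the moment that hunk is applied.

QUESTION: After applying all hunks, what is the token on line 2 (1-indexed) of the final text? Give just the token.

Answer: muwk

Derivation:
Hunk 1: at line 3 remove [kzs,vex] add [djm] -> 6 lines: hre muwk qipv djm loe wkwxb
Hunk 2: at line 2 remove [djm] add [myvy,jrvv] -> 7 lines: hre muwk qipv myvy jrvv loe wkwxb
Hunk 3: at line 4 remove [jrvv,loe] add [ivvzc,zhc,lot] -> 8 lines: hre muwk qipv myvy ivvzc zhc lot wkwxb
Final line 2: muwk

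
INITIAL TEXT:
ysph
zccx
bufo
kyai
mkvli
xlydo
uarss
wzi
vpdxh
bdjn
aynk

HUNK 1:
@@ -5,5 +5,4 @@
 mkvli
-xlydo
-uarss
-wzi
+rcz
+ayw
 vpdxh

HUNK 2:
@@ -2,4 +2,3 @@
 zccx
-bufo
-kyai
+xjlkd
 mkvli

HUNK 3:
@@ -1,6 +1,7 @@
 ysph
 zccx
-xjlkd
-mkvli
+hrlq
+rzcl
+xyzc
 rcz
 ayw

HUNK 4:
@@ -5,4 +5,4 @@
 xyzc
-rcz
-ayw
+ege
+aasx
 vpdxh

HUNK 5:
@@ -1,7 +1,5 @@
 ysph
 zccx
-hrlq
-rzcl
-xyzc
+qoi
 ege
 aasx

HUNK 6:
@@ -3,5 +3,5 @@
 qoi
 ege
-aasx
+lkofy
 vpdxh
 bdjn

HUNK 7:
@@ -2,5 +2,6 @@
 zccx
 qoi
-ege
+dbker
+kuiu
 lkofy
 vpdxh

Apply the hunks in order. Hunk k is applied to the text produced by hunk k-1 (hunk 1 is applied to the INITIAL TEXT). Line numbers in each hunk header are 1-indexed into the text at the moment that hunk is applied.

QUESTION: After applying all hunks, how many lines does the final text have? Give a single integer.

Hunk 1: at line 5 remove [xlydo,uarss,wzi] add [rcz,ayw] -> 10 lines: ysph zccx bufo kyai mkvli rcz ayw vpdxh bdjn aynk
Hunk 2: at line 2 remove [bufo,kyai] add [xjlkd] -> 9 lines: ysph zccx xjlkd mkvli rcz ayw vpdxh bdjn aynk
Hunk 3: at line 1 remove [xjlkd,mkvli] add [hrlq,rzcl,xyzc] -> 10 lines: ysph zccx hrlq rzcl xyzc rcz ayw vpdxh bdjn aynk
Hunk 4: at line 5 remove [rcz,ayw] add [ege,aasx] -> 10 lines: ysph zccx hrlq rzcl xyzc ege aasx vpdxh bdjn aynk
Hunk 5: at line 1 remove [hrlq,rzcl,xyzc] add [qoi] -> 8 lines: ysph zccx qoi ege aasx vpdxh bdjn aynk
Hunk 6: at line 3 remove [aasx] add [lkofy] -> 8 lines: ysph zccx qoi ege lkofy vpdxh bdjn aynk
Hunk 7: at line 2 remove [ege] add [dbker,kuiu] -> 9 lines: ysph zccx qoi dbker kuiu lkofy vpdxh bdjn aynk
Final line count: 9

Answer: 9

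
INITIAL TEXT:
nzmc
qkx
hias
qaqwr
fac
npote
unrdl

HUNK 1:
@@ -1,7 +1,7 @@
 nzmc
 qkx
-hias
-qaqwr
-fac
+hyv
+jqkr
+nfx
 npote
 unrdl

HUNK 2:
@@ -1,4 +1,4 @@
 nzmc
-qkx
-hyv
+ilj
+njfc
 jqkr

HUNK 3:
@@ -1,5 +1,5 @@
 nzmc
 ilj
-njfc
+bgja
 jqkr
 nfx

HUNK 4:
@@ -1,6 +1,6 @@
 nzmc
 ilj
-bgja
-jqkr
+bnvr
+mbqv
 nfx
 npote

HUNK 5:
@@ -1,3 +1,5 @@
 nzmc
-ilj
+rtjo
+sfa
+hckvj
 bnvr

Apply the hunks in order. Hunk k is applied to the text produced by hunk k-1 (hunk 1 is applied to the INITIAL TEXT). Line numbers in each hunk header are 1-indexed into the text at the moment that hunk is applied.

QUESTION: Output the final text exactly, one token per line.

Answer: nzmc
rtjo
sfa
hckvj
bnvr
mbqv
nfx
npote
unrdl

Derivation:
Hunk 1: at line 1 remove [hias,qaqwr,fac] add [hyv,jqkr,nfx] -> 7 lines: nzmc qkx hyv jqkr nfx npote unrdl
Hunk 2: at line 1 remove [qkx,hyv] add [ilj,njfc] -> 7 lines: nzmc ilj njfc jqkr nfx npote unrdl
Hunk 3: at line 1 remove [njfc] add [bgja] -> 7 lines: nzmc ilj bgja jqkr nfx npote unrdl
Hunk 4: at line 1 remove [bgja,jqkr] add [bnvr,mbqv] -> 7 lines: nzmc ilj bnvr mbqv nfx npote unrdl
Hunk 5: at line 1 remove [ilj] add [rtjo,sfa,hckvj] -> 9 lines: nzmc rtjo sfa hckvj bnvr mbqv nfx npote unrdl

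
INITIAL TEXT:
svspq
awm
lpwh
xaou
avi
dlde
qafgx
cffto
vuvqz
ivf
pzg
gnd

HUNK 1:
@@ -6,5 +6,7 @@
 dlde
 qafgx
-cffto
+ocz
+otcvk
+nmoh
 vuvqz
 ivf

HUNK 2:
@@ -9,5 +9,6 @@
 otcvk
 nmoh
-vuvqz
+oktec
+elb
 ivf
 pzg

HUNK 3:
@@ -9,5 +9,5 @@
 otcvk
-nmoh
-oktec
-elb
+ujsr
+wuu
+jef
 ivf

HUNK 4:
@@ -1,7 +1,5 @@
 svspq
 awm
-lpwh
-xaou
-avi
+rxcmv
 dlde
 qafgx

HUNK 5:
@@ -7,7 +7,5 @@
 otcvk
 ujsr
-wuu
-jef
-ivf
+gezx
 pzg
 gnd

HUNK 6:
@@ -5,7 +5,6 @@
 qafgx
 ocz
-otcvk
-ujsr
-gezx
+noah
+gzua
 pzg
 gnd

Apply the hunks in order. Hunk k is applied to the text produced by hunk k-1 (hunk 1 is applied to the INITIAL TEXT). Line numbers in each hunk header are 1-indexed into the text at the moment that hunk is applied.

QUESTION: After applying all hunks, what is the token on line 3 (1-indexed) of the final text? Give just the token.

Answer: rxcmv

Derivation:
Hunk 1: at line 6 remove [cffto] add [ocz,otcvk,nmoh] -> 14 lines: svspq awm lpwh xaou avi dlde qafgx ocz otcvk nmoh vuvqz ivf pzg gnd
Hunk 2: at line 9 remove [vuvqz] add [oktec,elb] -> 15 lines: svspq awm lpwh xaou avi dlde qafgx ocz otcvk nmoh oktec elb ivf pzg gnd
Hunk 3: at line 9 remove [nmoh,oktec,elb] add [ujsr,wuu,jef] -> 15 lines: svspq awm lpwh xaou avi dlde qafgx ocz otcvk ujsr wuu jef ivf pzg gnd
Hunk 4: at line 1 remove [lpwh,xaou,avi] add [rxcmv] -> 13 lines: svspq awm rxcmv dlde qafgx ocz otcvk ujsr wuu jef ivf pzg gnd
Hunk 5: at line 7 remove [wuu,jef,ivf] add [gezx] -> 11 lines: svspq awm rxcmv dlde qafgx ocz otcvk ujsr gezx pzg gnd
Hunk 6: at line 5 remove [otcvk,ujsr,gezx] add [noah,gzua] -> 10 lines: svspq awm rxcmv dlde qafgx ocz noah gzua pzg gnd
Final line 3: rxcmv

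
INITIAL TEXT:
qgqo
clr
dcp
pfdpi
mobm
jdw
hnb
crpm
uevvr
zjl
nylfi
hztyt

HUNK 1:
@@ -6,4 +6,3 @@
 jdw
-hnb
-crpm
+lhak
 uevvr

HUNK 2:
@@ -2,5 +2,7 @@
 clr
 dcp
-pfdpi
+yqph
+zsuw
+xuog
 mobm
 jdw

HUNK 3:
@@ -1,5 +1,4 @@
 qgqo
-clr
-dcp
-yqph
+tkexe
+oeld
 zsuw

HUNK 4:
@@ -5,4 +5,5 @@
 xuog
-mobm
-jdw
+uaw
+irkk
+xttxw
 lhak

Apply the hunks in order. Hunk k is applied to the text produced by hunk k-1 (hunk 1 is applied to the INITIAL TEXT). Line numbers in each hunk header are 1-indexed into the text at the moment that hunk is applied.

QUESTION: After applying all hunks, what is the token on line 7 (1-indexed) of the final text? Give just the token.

Answer: irkk

Derivation:
Hunk 1: at line 6 remove [hnb,crpm] add [lhak] -> 11 lines: qgqo clr dcp pfdpi mobm jdw lhak uevvr zjl nylfi hztyt
Hunk 2: at line 2 remove [pfdpi] add [yqph,zsuw,xuog] -> 13 lines: qgqo clr dcp yqph zsuw xuog mobm jdw lhak uevvr zjl nylfi hztyt
Hunk 3: at line 1 remove [clr,dcp,yqph] add [tkexe,oeld] -> 12 lines: qgqo tkexe oeld zsuw xuog mobm jdw lhak uevvr zjl nylfi hztyt
Hunk 4: at line 5 remove [mobm,jdw] add [uaw,irkk,xttxw] -> 13 lines: qgqo tkexe oeld zsuw xuog uaw irkk xttxw lhak uevvr zjl nylfi hztyt
Final line 7: irkk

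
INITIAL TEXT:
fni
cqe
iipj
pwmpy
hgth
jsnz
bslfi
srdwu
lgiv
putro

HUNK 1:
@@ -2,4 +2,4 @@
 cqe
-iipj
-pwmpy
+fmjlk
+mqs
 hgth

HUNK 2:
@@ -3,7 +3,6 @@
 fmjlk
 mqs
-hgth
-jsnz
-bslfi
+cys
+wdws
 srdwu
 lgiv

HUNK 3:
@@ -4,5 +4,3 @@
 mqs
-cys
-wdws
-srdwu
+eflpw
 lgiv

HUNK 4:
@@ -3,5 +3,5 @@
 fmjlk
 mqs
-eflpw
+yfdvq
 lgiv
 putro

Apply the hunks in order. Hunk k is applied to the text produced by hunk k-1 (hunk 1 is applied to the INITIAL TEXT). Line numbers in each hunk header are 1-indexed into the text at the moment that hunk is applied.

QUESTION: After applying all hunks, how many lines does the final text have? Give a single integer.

Answer: 7

Derivation:
Hunk 1: at line 2 remove [iipj,pwmpy] add [fmjlk,mqs] -> 10 lines: fni cqe fmjlk mqs hgth jsnz bslfi srdwu lgiv putro
Hunk 2: at line 3 remove [hgth,jsnz,bslfi] add [cys,wdws] -> 9 lines: fni cqe fmjlk mqs cys wdws srdwu lgiv putro
Hunk 3: at line 4 remove [cys,wdws,srdwu] add [eflpw] -> 7 lines: fni cqe fmjlk mqs eflpw lgiv putro
Hunk 4: at line 3 remove [eflpw] add [yfdvq] -> 7 lines: fni cqe fmjlk mqs yfdvq lgiv putro
Final line count: 7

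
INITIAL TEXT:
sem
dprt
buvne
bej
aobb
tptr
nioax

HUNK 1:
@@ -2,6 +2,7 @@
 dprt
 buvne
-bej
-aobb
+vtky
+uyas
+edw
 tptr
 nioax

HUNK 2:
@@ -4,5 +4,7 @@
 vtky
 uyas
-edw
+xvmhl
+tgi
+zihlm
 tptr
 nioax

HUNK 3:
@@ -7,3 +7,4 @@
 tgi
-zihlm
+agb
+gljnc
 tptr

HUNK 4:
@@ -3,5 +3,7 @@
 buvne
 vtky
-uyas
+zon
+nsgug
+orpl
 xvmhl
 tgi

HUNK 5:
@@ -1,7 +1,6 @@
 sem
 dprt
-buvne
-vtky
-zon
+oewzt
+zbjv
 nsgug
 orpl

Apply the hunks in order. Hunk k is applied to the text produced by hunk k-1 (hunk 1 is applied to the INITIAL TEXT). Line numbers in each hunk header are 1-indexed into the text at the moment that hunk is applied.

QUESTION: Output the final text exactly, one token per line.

Answer: sem
dprt
oewzt
zbjv
nsgug
orpl
xvmhl
tgi
agb
gljnc
tptr
nioax

Derivation:
Hunk 1: at line 2 remove [bej,aobb] add [vtky,uyas,edw] -> 8 lines: sem dprt buvne vtky uyas edw tptr nioax
Hunk 2: at line 4 remove [edw] add [xvmhl,tgi,zihlm] -> 10 lines: sem dprt buvne vtky uyas xvmhl tgi zihlm tptr nioax
Hunk 3: at line 7 remove [zihlm] add [agb,gljnc] -> 11 lines: sem dprt buvne vtky uyas xvmhl tgi agb gljnc tptr nioax
Hunk 4: at line 3 remove [uyas] add [zon,nsgug,orpl] -> 13 lines: sem dprt buvne vtky zon nsgug orpl xvmhl tgi agb gljnc tptr nioax
Hunk 5: at line 1 remove [buvne,vtky,zon] add [oewzt,zbjv] -> 12 lines: sem dprt oewzt zbjv nsgug orpl xvmhl tgi agb gljnc tptr nioax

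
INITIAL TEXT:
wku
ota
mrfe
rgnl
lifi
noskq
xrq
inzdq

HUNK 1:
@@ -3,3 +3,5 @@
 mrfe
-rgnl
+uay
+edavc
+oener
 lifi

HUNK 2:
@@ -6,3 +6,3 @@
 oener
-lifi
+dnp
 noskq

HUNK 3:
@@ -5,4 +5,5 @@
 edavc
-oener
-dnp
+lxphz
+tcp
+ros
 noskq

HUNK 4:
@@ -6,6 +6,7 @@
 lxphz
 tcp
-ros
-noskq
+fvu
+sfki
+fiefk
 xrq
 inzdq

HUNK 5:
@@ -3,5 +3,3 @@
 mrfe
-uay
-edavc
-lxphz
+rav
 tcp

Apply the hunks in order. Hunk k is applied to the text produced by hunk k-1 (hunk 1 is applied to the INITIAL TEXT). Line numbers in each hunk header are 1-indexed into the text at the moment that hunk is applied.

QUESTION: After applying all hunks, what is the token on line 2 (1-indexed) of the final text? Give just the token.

Hunk 1: at line 3 remove [rgnl] add [uay,edavc,oener] -> 10 lines: wku ota mrfe uay edavc oener lifi noskq xrq inzdq
Hunk 2: at line 6 remove [lifi] add [dnp] -> 10 lines: wku ota mrfe uay edavc oener dnp noskq xrq inzdq
Hunk 3: at line 5 remove [oener,dnp] add [lxphz,tcp,ros] -> 11 lines: wku ota mrfe uay edavc lxphz tcp ros noskq xrq inzdq
Hunk 4: at line 6 remove [ros,noskq] add [fvu,sfki,fiefk] -> 12 lines: wku ota mrfe uay edavc lxphz tcp fvu sfki fiefk xrq inzdq
Hunk 5: at line 3 remove [uay,edavc,lxphz] add [rav] -> 10 lines: wku ota mrfe rav tcp fvu sfki fiefk xrq inzdq
Final line 2: ota

Answer: ota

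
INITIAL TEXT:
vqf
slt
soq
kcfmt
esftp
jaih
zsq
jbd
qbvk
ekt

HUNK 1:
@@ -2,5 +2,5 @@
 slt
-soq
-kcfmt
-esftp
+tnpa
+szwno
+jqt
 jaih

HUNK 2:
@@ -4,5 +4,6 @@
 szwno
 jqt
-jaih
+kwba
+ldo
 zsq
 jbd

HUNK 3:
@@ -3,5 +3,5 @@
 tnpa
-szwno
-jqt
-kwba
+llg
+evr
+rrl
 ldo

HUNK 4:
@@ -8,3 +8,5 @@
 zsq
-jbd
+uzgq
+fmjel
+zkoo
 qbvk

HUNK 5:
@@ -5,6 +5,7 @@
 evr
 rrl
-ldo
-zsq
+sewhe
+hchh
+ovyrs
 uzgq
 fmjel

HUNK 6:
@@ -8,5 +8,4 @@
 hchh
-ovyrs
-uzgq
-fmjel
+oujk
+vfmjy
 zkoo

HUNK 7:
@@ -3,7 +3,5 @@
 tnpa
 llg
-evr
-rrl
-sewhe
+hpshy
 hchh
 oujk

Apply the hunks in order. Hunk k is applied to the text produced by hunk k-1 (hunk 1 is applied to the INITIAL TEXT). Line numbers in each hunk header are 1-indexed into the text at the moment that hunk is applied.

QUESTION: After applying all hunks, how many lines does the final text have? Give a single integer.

Hunk 1: at line 2 remove [soq,kcfmt,esftp] add [tnpa,szwno,jqt] -> 10 lines: vqf slt tnpa szwno jqt jaih zsq jbd qbvk ekt
Hunk 2: at line 4 remove [jaih] add [kwba,ldo] -> 11 lines: vqf slt tnpa szwno jqt kwba ldo zsq jbd qbvk ekt
Hunk 3: at line 3 remove [szwno,jqt,kwba] add [llg,evr,rrl] -> 11 lines: vqf slt tnpa llg evr rrl ldo zsq jbd qbvk ekt
Hunk 4: at line 8 remove [jbd] add [uzgq,fmjel,zkoo] -> 13 lines: vqf slt tnpa llg evr rrl ldo zsq uzgq fmjel zkoo qbvk ekt
Hunk 5: at line 5 remove [ldo,zsq] add [sewhe,hchh,ovyrs] -> 14 lines: vqf slt tnpa llg evr rrl sewhe hchh ovyrs uzgq fmjel zkoo qbvk ekt
Hunk 6: at line 8 remove [ovyrs,uzgq,fmjel] add [oujk,vfmjy] -> 13 lines: vqf slt tnpa llg evr rrl sewhe hchh oujk vfmjy zkoo qbvk ekt
Hunk 7: at line 3 remove [evr,rrl,sewhe] add [hpshy] -> 11 lines: vqf slt tnpa llg hpshy hchh oujk vfmjy zkoo qbvk ekt
Final line count: 11

Answer: 11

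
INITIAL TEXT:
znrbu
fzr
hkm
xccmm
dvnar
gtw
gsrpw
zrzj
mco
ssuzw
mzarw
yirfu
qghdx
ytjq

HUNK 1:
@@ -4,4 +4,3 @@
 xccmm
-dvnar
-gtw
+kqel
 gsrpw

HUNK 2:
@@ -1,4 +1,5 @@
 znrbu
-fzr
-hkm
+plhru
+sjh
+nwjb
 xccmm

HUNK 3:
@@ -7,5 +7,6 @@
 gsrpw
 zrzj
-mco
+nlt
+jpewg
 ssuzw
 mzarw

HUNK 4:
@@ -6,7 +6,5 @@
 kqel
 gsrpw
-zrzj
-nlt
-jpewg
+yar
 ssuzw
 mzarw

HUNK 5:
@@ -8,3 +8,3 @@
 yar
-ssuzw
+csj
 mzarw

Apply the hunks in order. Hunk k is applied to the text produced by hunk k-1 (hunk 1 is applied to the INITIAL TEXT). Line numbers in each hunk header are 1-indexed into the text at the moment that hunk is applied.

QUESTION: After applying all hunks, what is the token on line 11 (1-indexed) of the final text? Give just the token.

Answer: yirfu

Derivation:
Hunk 1: at line 4 remove [dvnar,gtw] add [kqel] -> 13 lines: znrbu fzr hkm xccmm kqel gsrpw zrzj mco ssuzw mzarw yirfu qghdx ytjq
Hunk 2: at line 1 remove [fzr,hkm] add [plhru,sjh,nwjb] -> 14 lines: znrbu plhru sjh nwjb xccmm kqel gsrpw zrzj mco ssuzw mzarw yirfu qghdx ytjq
Hunk 3: at line 7 remove [mco] add [nlt,jpewg] -> 15 lines: znrbu plhru sjh nwjb xccmm kqel gsrpw zrzj nlt jpewg ssuzw mzarw yirfu qghdx ytjq
Hunk 4: at line 6 remove [zrzj,nlt,jpewg] add [yar] -> 13 lines: znrbu plhru sjh nwjb xccmm kqel gsrpw yar ssuzw mzarw yirfu qghdx ytjq
Hunk 5: at line 8 remove [ssuzw] add [csj] -> 13 lines: znrbu plhru sjh nwjb xccmm kqel gsrpw yar csj mzarw yirfu qghdx ytjq
Final line 11: yirfu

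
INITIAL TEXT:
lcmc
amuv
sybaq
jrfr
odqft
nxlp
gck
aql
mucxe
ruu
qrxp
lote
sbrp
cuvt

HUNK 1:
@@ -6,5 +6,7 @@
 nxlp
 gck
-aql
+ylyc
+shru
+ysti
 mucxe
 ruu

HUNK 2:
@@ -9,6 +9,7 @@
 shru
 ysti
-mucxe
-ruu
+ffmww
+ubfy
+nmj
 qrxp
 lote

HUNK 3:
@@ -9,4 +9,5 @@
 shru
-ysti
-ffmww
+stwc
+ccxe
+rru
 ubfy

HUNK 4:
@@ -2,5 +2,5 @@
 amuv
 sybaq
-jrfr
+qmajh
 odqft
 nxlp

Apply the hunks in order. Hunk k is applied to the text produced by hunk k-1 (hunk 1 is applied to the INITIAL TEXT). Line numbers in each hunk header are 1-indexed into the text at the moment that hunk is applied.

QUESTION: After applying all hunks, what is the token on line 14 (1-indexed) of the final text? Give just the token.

Answer: nmj

Derivation:
Hunk 1: at line 6 remove [aql] add [ylyc,shru,ysti] -> 16 lines: lcmc amuv sybaq jrfr odqft nxlp gck ylyc shru ysti mucxe ruu qrxp lote sbrp cuvt
Hunk 2: at line 9 remove [mucxe,ruu] add [ffmww,ubfy,nmj] -> 17 lines: lcmc amuv sybaq jrfr odqft nxlp gck ylyc shru ysti ffmww ubfy nmj qrxp lote sbrp cuvt
Hunk 3: at line 9 remove [ysti,ffmww] add [stwc,ccxe,rru] -> 18 lines: lcmc amuv sybaq jrfr odqft nxlp gck ylyc shru stwc ccxe rru ubfy nmj qrxp lote sbrp cuvt
Hunk 4: at line 2 remove [jrfr] add [qmajh] -> 18 lines: lcmc amuv sybaq qmajh odqft nxlp gck ylyc shru stwc ccxe rru ubfy nmj qrxp lote sbrp cuvt
Final line 14: nmj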